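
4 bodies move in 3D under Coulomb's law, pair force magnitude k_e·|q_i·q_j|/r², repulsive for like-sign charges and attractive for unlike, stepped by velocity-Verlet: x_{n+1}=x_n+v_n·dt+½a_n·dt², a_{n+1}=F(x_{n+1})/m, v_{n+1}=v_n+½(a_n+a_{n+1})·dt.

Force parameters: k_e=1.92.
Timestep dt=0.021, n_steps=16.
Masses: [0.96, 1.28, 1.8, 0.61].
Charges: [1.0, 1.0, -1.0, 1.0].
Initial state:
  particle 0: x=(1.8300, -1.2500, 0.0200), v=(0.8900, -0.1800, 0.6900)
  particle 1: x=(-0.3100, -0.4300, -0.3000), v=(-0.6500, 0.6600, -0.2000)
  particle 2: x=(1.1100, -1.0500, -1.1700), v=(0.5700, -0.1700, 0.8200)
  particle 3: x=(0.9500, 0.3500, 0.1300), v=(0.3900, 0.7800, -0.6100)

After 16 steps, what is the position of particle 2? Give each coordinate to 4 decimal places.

step 0: x0=(1.8300, -1.2500, 0.0200) x1=(-0.3100, -0.4300, -0.3000) x2=(1.1100, -1.0500, -1.1700) x3=(0.9500, 0.3500, 0.1300)
step 1: x0=(1.8487, -1.2539, 0.0343) x1=(-0.3237, -0.4162, -0.3043) x2=(1.1220, -1.0535, -1.1526) x3=(0.9583, 0.3666, 0.1172)
step 2: x0=(1.8675, -1.2580, 0.0482) x1=(-0.3376, -0.4026, -0.3088) x2=(1.1339, -1.0569, -1.1348) x3=(0.9670, 0.3835, 0.1042)
step 3: x0=(1.8863, -1.2623, 0.0618) x1=(-0.3517, -0.3892, -0.3135) x2=(1.1459, -1.0602, -1.1167) x3=(0.9759, 0.4008, 0.0912)
step 4: x0=(1.9051, -1.2669, 0.0750) x1=(-0.3659, -0.3759, -0.3183) x2=(1.1578, -1.0634, -1.0983) x3=(0.9852, 0.4183, 0.0781)
step 5: x0=(1.9239, -1.2716, 0.0879) x1=(-0.3803, -0.3628, -0.3233) x2=(1.1698, -1.0664, -1.0795) x3=(0.9948, 0.4362, 0.0649)
step 6: x0=(1.9427, -1.2765, 0.1005) x1=(-0.3948, -0.3498, -0.3284) x2=(1.1817, -1.0693, -1.0604) x3=(1.0046, 0.4544, 0.0515)
step 7: x0=(1.9615, -1.2816, 0.1126) x1=(-0.4095, -0.3370, -0.3337) x2=(1.1937, -1.0722, -1.0409) x3=(1.0147, 0.4727, 0.0381)
step 8: x0=(1.9803, -1.2869, 0.1245) x1=(-0.4243, -0.3243, -0.3392) x2=(1.2057, -1.0748, -1.0212) x3=(1.0252, 0.4914, 0.0245)
step 9: x0=(1.9990, -1.2923, 0.1360) x1=(-0.4392, -0.3118, -0.3447) x2=(1.2177, -1.0774, -1.0011) x3=(1.0359, 0.5102, 0.0108)
step 10: x0=(2.0178, -1.2979, 0.1472) x1=(-0.4542, -0.2994, -0.3504) x2=(1.2297, -1.0798, -0.9807) x3=(1.0469, 0.5292, -0.0030)
step 11: x0=(2.0364, -1.3037, 0.1580) x1=(-0.4694, -0.2871, -0.3562) x2=(1.2417, -1.0822, -0.9600) x3=(1.0582, 0.5484, -0.0170)
step 12: x0=(2.0550, -1.3096, 0.1686) x1=(-0.4847, -0.2750, -0.3621) x2=(1.2537, -1.0844, -0.9390) x3=(1.0697, 0.5677, -0.0311)
step 13: x0=(2.0735, -1.3156, 0.1787) x1=(-0.5001, -0.2630, -0.3681) x2=(1.2658, -1.0864, -0.9177) x3=(1.0815, 0.5872, -0.0454)
step 14: x0=(2.0920, -1.3218, 0.1886) x1=(-0.5156, -0.2512, -0.3742) x2=(1.2779, -1.0884, -0.8962) x3=(1.0936, 0.6068, -0.0598)
step 15: x0=(2.1103, -1.3281, 0.1981) x1=(-0.5312, -0.2395, -0.3804) x2=(1.2900, -1.0902, -0.8743) x3=(1.1059, 0.6264, -0.0743)
step 16: x0=(2.1286, -1.3345, 0.2074) x1=(-0.5469, -0.2278, -0.3867) x2=(1.3022, -1.0919, -0.8522) x3=(1.1185, 0.6462, -0.0889)

(1.3022, -1.0919, -0.8522)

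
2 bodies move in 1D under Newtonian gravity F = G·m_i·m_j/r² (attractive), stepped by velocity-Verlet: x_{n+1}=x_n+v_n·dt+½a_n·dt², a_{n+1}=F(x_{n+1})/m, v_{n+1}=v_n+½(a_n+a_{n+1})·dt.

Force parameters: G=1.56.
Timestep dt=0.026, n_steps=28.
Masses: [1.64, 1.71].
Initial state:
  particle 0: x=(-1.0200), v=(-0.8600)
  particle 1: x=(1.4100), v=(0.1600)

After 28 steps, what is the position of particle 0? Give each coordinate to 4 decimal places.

step 0: x0=(-1.0200) x1=(1.4100)
step 1: x0=(-1.0422) x1=(1.4140)
step 2: x0=(-1.0641) x1=(1.4177)
step 3: x0=(-1.0857) x1=(1.4212)
step 4: x0=(-1.1071) x1=(1.4244)
step 5: x0=(-1.1281) x1=(1.4273)
step 6: x0=(-1.1489) x1=(1.4299)
step 7: x0=(-1.1694) x1=(1.4323)
step 8: x0=(-1.1896) x1=(1.4344)
step 9: x0=(-1.2096) x1=(1.4363)
step 10: x0=(-1.2293) x1=(1.4379)
step 11: x0=(-1.2488) x1=(1.4393)
step 12: x0=(-1.2680) x1=(1.4404)
step 13: x0=(-1.2869) x1=(1.4413)
step 14: x0=(-1.3057) x1=(1.4420)
step 15: x0=(-1.3241) x1=(1.4424)
step 16: x0=(-1.3424) x1=(1.4426)
step 17: x0=(-1.3604) x1=(1.4426)
step 18: x0=(-1.3782) x1=(1.4424)
step 19: x0=(-1.3958) x1=(1.4420)
step 20: x0=(-1.4131) x1=(1.4413)
step 21: x0=(-1.4302) x1=(1.4404)
step 22: x0=(-1.4471) x1=(1.4394)
step 23: x0=(-1.4638) x1=(1.4381)
step 24: x0=(-1.4802) x1=(1.4366)
step 25: x0=(-1.4965) x1=(1.4349)
step 26: x0=(-1.5125) x1=(1.4330)
step 27: x0=(-1.5284) x1=(1.4309)
step 28: x0=(-1.5440) x1=(1.4286)

(-1.5440)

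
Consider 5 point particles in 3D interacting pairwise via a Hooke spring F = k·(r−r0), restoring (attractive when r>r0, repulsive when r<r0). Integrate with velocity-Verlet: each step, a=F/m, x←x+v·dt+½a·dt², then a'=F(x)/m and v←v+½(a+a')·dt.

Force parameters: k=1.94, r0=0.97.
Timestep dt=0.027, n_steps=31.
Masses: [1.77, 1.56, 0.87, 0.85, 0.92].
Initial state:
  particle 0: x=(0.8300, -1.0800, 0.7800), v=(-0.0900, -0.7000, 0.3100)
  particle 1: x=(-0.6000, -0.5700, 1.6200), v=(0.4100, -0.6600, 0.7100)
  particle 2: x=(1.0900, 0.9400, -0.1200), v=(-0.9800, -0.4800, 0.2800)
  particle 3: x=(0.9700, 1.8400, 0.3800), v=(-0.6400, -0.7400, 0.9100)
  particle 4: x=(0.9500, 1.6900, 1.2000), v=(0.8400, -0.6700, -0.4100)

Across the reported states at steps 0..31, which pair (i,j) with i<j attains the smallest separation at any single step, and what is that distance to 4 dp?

step 0: x0=(0.8300, -1.0800, 0.7800) x1=(-0.6000, -0.5700, 1.6200) x2=(1.0900, 0.9400, -0.1200) x3=(0.9700, 1.8400, 0.3800) x4=(0.9500, 1.6900, 1.2000)
step 1: x0=(0.8274, -1.0968, 0.7883) x1=(-0.5872, -0.5860, 1.6380) x2=(1.0625, 0.9256, -0.1107) x3=(0.9517, 1.8170, 0.4054) x4=(0.9719, 1.6692, 1.1887)
step 2: x0=(0.8246, -1.1096, 0.7965) x1=(-0.5710, -0.5986, 1.6535) x2=(1.0329, 0.9082, -0.0979) x3=(0.9316, 1.7879, 0.4322) x4=(0.9921, 1.6428, 1.1769)
step 3: x0=(0.8216, -1.1183, 0.8046) x1=(-0.5514, -0.6076, 1.6667) x2=(1.0014, 0.8879, -0.0816) x3=(0.9096, 1.7529, 0.4605) x4=(1.0107, 1.6111, 1.1649)
step 4: x0=(0.8183, -1.1230, 0.8127) x1=(-0.5285, -0.6132, 1.6774) x2=(0.9681, 0.8646, -0.0620) x3=(0.8858, 1.7120, 0.4901) x4=(1.0275, 1.5739, 1.1528)
step 5: x0=(0.8148, -1.1237, 0.8206) x1=(-0.5025, -0.6154, 1.6857) x2=(0.9331, 0.8384, -0.0391) x3=(0.8603, 1.6655, 0.5209) x4=(1.0427, 1.5315, 1.1407)
step 6: x0=(0.8110, -1.1206, 0.8284) x1=(-0.4734, -0.6143, 1.6918) x2=(0.8965, 0.8093, -0.0131) x3=(0.8330, 1.6134, 0.5527) x4=(1.0562, 1.4840, 1.1288)
step 7: x0=(0.8069, -1.1138, 0.8362) x1=(-0.4414, -0.6101, 1.6955) x2=(0.8586, 0.7774, 0.0160) x3=(0.8042, 1.5561, 0.5856) x4=(1.0681, 1.4315, 1.1170)
step 8: x0=(0.8027, -1.1034, 0.8439) x1=(-0.4067, -0.6029, 1.6970) x2=(0.8194, 0.7427, 0.0479) x3=(0.7737, 1.4937, 0.6194) x4=(1.0784, 1.3742, 1.1057)
step 9: x0=(0.7982, -1.0895, 0.8515) x1=(-0.3694, -0.5928, 1.6963) x2=(0.7790, 0.7054, 0.0824) x3=(0.7416, 1.4266, 0.6541) x4=(1.0873, 1.3123, 1.0948)
step 10: x0=(0.7934, -1.0724, 0.8592) x1=(-0.3296, -0.5799, 1.6936) x2=(0.7377, 0.6654, 0.1194) x3=(0.7081, 1.3550, 0.6896) x4=(1.0948, 1.2462, 1.0843)
step 11: x0=(0.7885, -1.0523, 0.8667) x1=(-0.2876, -0.5646, 1.6890) x2=(0.6956, 0.6231, 0.1587) x3=(0.6732, 1.2793, 0.7259) x4=(1.1011, 1.1760, 1.0744)
step 12: x0=(0.7833, -1.0293, 0.8743) x1=(-0.2436, -0.5469, 1.6825) x2=(0.6527, 0.5784, 0.1999) x3=(0.6369, 1.1998, 0.7629) x4=(1.1062, 1.1021, 1.0650)
step 13: x0=(0.7778, -1.0036, 0.8818) x1=(-0.1977, -0.5271, 1.6743) x2=(0.6093, 0.5315, 0.2430) x3=(0.5995, 1.1169, 0.8006) x4=(1.1104, 1.0247, 1.0562)
step 14: x0=(0.7722, -0.9755, 0.8893) x1=(-0.1502, -0.5054, 1.6645) x2=(0.5654, 0.4826, 0.2877) x3=(0.5609, 1.0309, 0.8391) x4=(1.1136, 0.9442, 1.0479)
step 15: x0=(0.7664, -0.9453, 0.8969) x1=(-0.1012, -0.4820, 1.6533) x2=(0.5211, 0.4318, 0.3336) x3=(0.5213, 0.9423, 0.8783) x4=(1.1160, 0.8609, 1.0401)
step 16: x0=(0.7604, -0.9132, 0.9045) x1=(-0.0511, -0.4572, 1.6409) x2=(0.4766, 0.3794, 0.3806) x3=(0.4809, 0.8514, 0.9182) x4=(1.1178, 0.7752, 1.0327)
step 17: x0=(0.7542, -0.8795, 0.9121) x1=(0.0001, -0.4311, 1.6273) x2=(0.4319, 0.3255, 0.4284) x3=(0.4399, 0.7587, 0.9588) x4=(1.1189, 0.6873, 1.0257)
step 18: x0=(0.7479, -0.8443, 0.9197) x1=(0.0520, -0.4042, 1.6129) x2=(0.3871, 0.2703, 0.4768) x3=(0.3984, 0.6646, 1.0000) x4=(1.1194, 0.5978, 1.0191)
step 19: x0=(0.7414, -0.8081, 0.9273) x1=(0.1046, -0.3765, 1.5978) x2=(0.3423, 0.2141, 0.5254) x3=(0.3566, 0.5694, 1.0419) x4=(1.1195, 0.5068, 1.0128)
step 20: x0=(0.7349, -0.7711, 0.9350) x1=(0.1575, -0.3483, 1.5821) x2=(0.2975, 0.1571, 0.5741) x3=(0.3146, 0.4736, 1.0843) x4=(1.1193, 0.4148, 1.0067)
step 21: x0=(0.7283, -0.7335, 0.9427) x1=(0.2108, -0.3198, 1.5662) x2=(0.2527, 0.0996, 0.6225) x3=(0.2725, 0.3776, 1.1272) x4=(1.1187, 0.3220, 1.0009)
step 22: x0=(0.7217, -0.6957, 0.9503) x1=(0.2642, -0.2912, 1.5503) x2=(0.2079, 0.0416, 0.6705) x3=(0.2304, 0.2818, 1.1704) x4=(1.1179, 0.2288, 0.9952)
step 23: x0=(0.7151, -0.6577, 0.9580) x1=(0.3176, -0.2628, 1.5344) x2=(0.1631, -0.0167, 0.7179) x3=(0.1884, 0.1864, 1.2141) x4=(1.1170, 0.1353, 0.9896)
step 24: x0=(0.7085, -0.6199, 0.9656) x1=(0.3711, -0.2346, 1.5190) x2=(0.1182, -0.0750, 0.7644) x3=(0.1463, 0.0918, 1.2579) x4=(1.1160, 0.0420, 0.9841)
step 25: x0=(0.7021, -0.5824, 0.9730) x1=(0.4248, -0.2066, 1.5041) x2=(0.0731, -0.1334, 0.8099) x3=(0.1038, -0.0020, 1.3021) x4=(1.1150, -0.0512, 0.9786)
step 26: x0=(0.6957, -0.5453, 0.9803) x1=(0.4788, -0.1788, 1.4898) x2=(0.0277, -0.1917, 0.8545) x3=(0.0608, -0.0951, 1.3465) x4=(1.1141, -0.1439, 0.9730)
step 27: x0=(0.6894, -0.5087, 0.9875) x1=(0.5331, -0.1509, 1.4761) x2=(-0.0180, -0.2501, 0.8979) x3=(0.0172, -0.1879, 1.3915) x4=(1.1135, -0.2362, 0.9673)
step 28: x0=(0.6831, -0.4726, 0.9943) x1=(0.5877, -0.1227, 1.4629) x2=(-0.0640, -0.3084, 0.9405) x3=(-0.0270, -0.2805, 1.4370) x4=(1.1131, -0.3282, 0.9615)
step 29: x0=(0.6767, -0.4368, 1.0010) x1=(0.6425, -0.0942, 1.4502) x2=(-0.1102, -0.3668, 0.9821) x3=(-0.0714, -0.3731, 1.4833) x4=(1.1130, -0.4199, 0.9555)
step 30: x0=(0.6701, -0.4012, 1.0074) x1=(0.6974, -0.0653, 1.4379) x2=(-0.1564, -0.4251, 1.0229) x3=(-0.1157, -0.4660, 1.5301) x4=(1.1131, -0.5118, 0.9495)
step 31: x0=(0.6632, -0.3657, 1.0136) x1=(0.7522, -0.0361, 1.4260) x2=(-0.2023, -0.4834, 1.0630) x3=(-0.1594, -0.5589, 1.5775) x4=(1.1131, -0.6039, 0.9434)

pair (1,3), distance 0.4309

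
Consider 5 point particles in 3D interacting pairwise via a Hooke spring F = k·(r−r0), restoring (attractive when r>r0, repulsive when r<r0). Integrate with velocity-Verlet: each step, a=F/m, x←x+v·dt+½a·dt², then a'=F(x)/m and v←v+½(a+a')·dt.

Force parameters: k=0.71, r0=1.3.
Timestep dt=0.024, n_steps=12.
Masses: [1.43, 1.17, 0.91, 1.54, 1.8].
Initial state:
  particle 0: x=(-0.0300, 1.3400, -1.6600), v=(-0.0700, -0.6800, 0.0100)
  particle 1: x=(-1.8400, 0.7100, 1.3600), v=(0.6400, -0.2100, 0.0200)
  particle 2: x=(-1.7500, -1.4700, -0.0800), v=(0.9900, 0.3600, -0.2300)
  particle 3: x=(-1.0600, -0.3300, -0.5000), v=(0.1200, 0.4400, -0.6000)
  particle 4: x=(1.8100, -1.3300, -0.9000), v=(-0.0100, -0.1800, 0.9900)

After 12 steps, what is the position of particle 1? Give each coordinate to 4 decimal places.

(-1.5552, 0.5861, 1.2418)

step 0: x0=(-0.0300, 1.3400, -1.6600) x1=(-1.8400, 0.7100, 1.3600) x2=(-1.7500, -1.4700, -0.0800) x3=(-1.0600, -0.3300, -0.5000) x4=(1.8100, -1.3300, -0.9000)
step 1: x0=(-0.0319, 1.3230, -1.6592) x1=(-1.8239, 0.7045, 1.3596) x2=(-1.7255, -1.4607, -0.0857) x3=(-1.0569, -0.3194, -0.5144) x4=(1.8089, -1.3339, -0.8760)
step 2: x0=(-0.0343, 1.3048, -1.6573) x1=(-1.8064, 0.6981, 1.3574) x2=(-1.6994, -1.4500, -0.0918) x3=(-1.0533, -0.3086, -0.5287) x4=(1.8060, -1.3370, -0.8516)
step 3: x0=(-0.0370, 1.2853, -1.6543) x1=(-1.7874, 0.6908, 1.3535) x2=(-1.6719, -1.4380, -0.0982) x3=(-1.0493, -0.2978, -0.5430) x4=(1.8014, -1.3393, -0.8268)
step 4: x0=(-0.0402, 1.2645, -1.6502) x1=(-1.7670, 0.6826, 1.3478) x2=(-1.6430, -1.4246, -0.1050) x3=(-1.0449, -0.2868, -0.5573) x4=(1.7951, -1.3407, -0.8016)
step 5: x0=(-0.0438, 1.2425, -1.6450) x1=(-1.7452, 0.6735, 1.3404) x2=(-1.6126, -1.4100, -0.1121) x3=(-1.0399, -0.2757, -0.5715) x4=(1.7871, -1.3414, -0.7761)
step 6: x0=(-0.0477, 1.2194, -1.6387) x1=(-1.7220, 0.6635, 1.3312) x2=(-1.5809, -1.3942, -0.1195) x3=(-1.0346, -0.2645, -0.5856) x4=(1.7775, -1.3412, -0.7502)
step 7: x0=(-0.0520, 1.1951, -1.6314) x1=(-1.6975, 0.6527, 1.3204) x2=(-1.5478, -1.3772, -0.1272) x3=(-1.0288, -0.2533, -0.5996) x4=(1.7661, -1.3403, -0.7239)
step 8: x0=(-0.0567, 1.1696, -1.6230) x1=(-1.6716, 0.6410, 1.3079) x2=(-1.5135, -1.3590, -0.1351) x3=(-1.0225, -0.2420, -0.6135) x4=(1.7532, -1.3385, -0.6974)
step 9: x0=(-0.0617, 1.1431, -1.6136) x1=(-1.6444, 0.6285, 1.2938) x2=(-1.4779, -1.3396, -0.1433) x3=(-1.0159, -0.2306, -0.6273) x4=(1.7386, -1.3359, -0.6706)
step 10: x0=(-0.0669, 1.1155, -1.6031) x1=(-1.6159, 0.6151, 1.2780) x2=(-1.4410, -1.3192, -0.1517) x3=(-1.0088, -0.2192, -0.6410) x4=(1.7225, -1.3325, -0.6435)
step 11: x0=(-0.0725, 1.0868, -1.5917) x1=(-1.5861, 0.6010, 1.2607) x2=(-1.4030, -1.2978, -0.1604) x3=(-1.0013, -0.2077, -0.6546) x4=(1.7048, -1.3284, -0.6162)
step 12: x0=(-0.0783, 1.0572, -1.5793) x1=(-1.5552, 0.5861, 1.2418) x2=(-1.3639, -1.2754, -0.1692) x3=(-0.9933, -0.1963, -0.6680) x4=(1.6856, -1.3235, -0.5886)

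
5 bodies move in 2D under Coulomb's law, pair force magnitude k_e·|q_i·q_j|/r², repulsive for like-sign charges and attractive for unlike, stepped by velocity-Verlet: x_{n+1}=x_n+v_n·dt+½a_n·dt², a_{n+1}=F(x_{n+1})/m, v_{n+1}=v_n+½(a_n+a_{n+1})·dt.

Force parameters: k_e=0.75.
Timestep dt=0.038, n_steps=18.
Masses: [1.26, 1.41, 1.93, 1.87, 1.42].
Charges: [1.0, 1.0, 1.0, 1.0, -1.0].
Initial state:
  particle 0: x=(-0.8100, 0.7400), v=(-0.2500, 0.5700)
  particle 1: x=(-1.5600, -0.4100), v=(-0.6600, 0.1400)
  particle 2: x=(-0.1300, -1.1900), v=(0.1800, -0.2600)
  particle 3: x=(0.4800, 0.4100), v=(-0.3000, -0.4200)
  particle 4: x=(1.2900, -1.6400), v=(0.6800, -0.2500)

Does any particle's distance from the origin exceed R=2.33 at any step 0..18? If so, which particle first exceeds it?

step 0: x0=(-0.8100, 0.7400) x1=(-1.5600, -0.4100) x2=(-0.1300, -1.1900) x3=(0.4800, 0.4100) x4=(1.2900, -1.6400)
step 1: x0=(-0.8196, 0.7620) x1=(-1.5854, -0.4048) x2=(-0.1230, -1.2001) x3=(0.4689, 0.3941) x4=(1.3156, -1.6493)
step 2: x0=(-0.8295, 0.7846) x1=(-1.6112, -0.3999) x2=(-0.1155, -1.2107) x3=(0.4583, 0.3782) x4=(1.3407, -1.6583)
step 3: x0=(-0.8395, 0.8078) x1=(-1.6377, -0.3953) x2=(-0.1077, -1.2218) x3=(0.4482, 0.3623) x4=(1.3653, -1.6670)
step 4: x0=(-0.8498, 0.8316) x1=(-1.6646, -0.3910) x2=(-0.0995, -1.2333) x3=(0.4387, 0.3464) x4=(1.3894, -1.6754)
step 5: x0=(-0.8603, 0.8561) x1=(-1.6920, -0.3869) x2=(-0.0910, -1.2453) x3=(0.4296, 0.3306) x4=(1.4130, -1.6834)
step 6: x0=(-0.8710, 0.8811) x1=(-1.7199, -0.3831) x2=(-0.0821, -1.2577) x3=(0.4211, 0.3148) x4=(1.4362, -1.6912)
step 7: x0=(-0.8820, 0.9067) x1=(-1.7482, -0.3795) x2=(-0.0729, -1.2705) x3=(0.4131, 0.2990) x4=(1.4589, -1.6987)
step 8: x0=(-0.8930, 0.9329) x1=(-1.7771, -0.3761) x2=(-0.0634, -1.2838) x3=(0.4055, 0.2832) x4=(1.4811, -1.7059)
step 9: x0=(-0.9043, 0.9596) x1=(-1.8063, -0.3730) x2=(-0.0536, -1.2975) x3=(0.3984, 0.2675) x4=(1.5029, -1.7128)
step 10: x0=(-0.9158, 0.9869) x1=(-1.8360, -0.3701) x2=(-0.0434, -1.3116) x3=(0.3918, 0.2517) x4=(1.5242, -1.7194)
step 11: x0=(-0.9274, 1.0147) x1=(-1.8660, -0.3674) x2=(-0.0329, -1.3262) x3=(0.3856, 0.2360) x4=(1.5451, -1.7258)
step 12: x0=(-0.9391, 1.0431) x1=(-1.8965, -0.3649) x2=(-0.0222, -1.3411) x3=(0.3799, 0.2203) x4=(1.5656, -1.7319)
step 13: x0=(-0.9510, 1.0719) x1=(-1.9274, -0.3625) x2=(-0.0111, -1.3564) x3=(0.3745, 0.2046) x4=(1.5856, -1.7378)
step 14: x0=(-0.9631, 1.1013) x1=(-1.9586, -0.3604) x2=(0.0002, -1.3721) x3=(0.3696, 0.1889) x4=(1.6051, -1.7434)
step 15: x0=(-0.9752, 1.1311) x1=(-1.9902, -0.3585) x2=(0.0118, -1.3882) x3=(0.3650, 0.1733) x4=(1.6242, -1.7487)
step 16: x0=(-0.9875, 1.1614) x1=(-2.0221, -0.3567) x2=(0.0237, -1.4047) x3=(0.3609, 0.1577) x4=(1.6429, -1.7539)
step 17: x0=(-0.9999, 1.1922) x1=(-2.0544, -0.3551) x2=(0.0359, -1.4216) x3=(0.3571, 0.1421) x4=(1.6612, -1.7588)
step 18: x0=(-1.0123, 1.2234) x1=(-2.0870, -0.3537) x2=(0.0484, -1.4388) x3=(0.3537, 0.1266) x4=(1.6790, -1.7634)

yes, particle 4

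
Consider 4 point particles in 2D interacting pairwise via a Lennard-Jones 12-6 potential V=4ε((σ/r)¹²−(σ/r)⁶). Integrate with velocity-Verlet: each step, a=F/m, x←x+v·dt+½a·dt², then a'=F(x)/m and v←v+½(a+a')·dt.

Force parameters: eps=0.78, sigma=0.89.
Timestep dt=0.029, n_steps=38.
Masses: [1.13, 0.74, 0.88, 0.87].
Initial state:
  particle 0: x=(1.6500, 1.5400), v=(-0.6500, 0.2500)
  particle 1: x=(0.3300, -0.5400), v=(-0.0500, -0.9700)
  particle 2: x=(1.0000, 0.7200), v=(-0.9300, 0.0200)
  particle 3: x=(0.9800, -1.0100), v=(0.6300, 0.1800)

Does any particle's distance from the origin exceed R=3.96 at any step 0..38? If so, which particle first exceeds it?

yes, particle 3

step 0: x0=(1.6500, 1.5400) x1=(0.3300, -0.5400) x2=(1.0000, 0.7200) x3=(0.9800, -1.0100)
step 1: x0=(1.6308, 1.5468) x1=(0.2740, -0.5282) x2=(0.9734, 0.7208) x3=(1.0449, -1.0384)
step 2: x0=(1.6107, 1.5525) x1=(0.2092, -0.5097) x2=(0.9475, 0.7223) x3=(1.1174, -1.0717)
step 3: x0=(1.5897, 1.5570) x1=(0.1468, -0.4917) x2=(0.9224, 0.7244) x3=(1.1884, -1.1038)
step 4: x0=(1.5679, 1.5605) x1=(0.0864, -0.4740) x2=(0.8982, 0.7274) x3=(1.2579, -1.1350)
step 5: x0=(1.5451, 1.5628) x1=(0.0274, -0.4563) x2=(0.8749, 0.7312) x3=(1.3266, -1.1657)
step 6: x0=(1.5214, 1.5640) x1=(-0.0307, -0.4384) x2=(0.8523, 0.7360) x3=(1.3949, -1.1960)
step 7: x0=(1.4968, 1.5640) x1=(-0.0881, -0.4200) x2=(0.8307, 0.7416) x3=(1.4628, -1.2261)
step 8: x0=(1.4714, 1.5630) x1=(-0.1450, -0.4013) x2=(0.8098, 0.7482) x3=(1.5306, -1.2560)
step 9: x0=(1.4451, 1.5610) x1=(-0.2013, -0.3822) x2=(0.7896, 0.7556) x3=(1.5982, -1.2859)
step 10: x0=(1.4182, 1.5581) x1=(-0.2572, -0.3627) x2=(0.7701, 0.7637) x3=(1.6658, -1.3156)
step 11: x0=(1.3907, 1.5546) x1=(-0.3127, -0.3428) x2=(0.7510, 0.7724) x3=(1.7334, -1.3454)
step 12: x0=(1.3629, 1.5507) x1=(-0.3678, -0.3226) x2=(0.7319, 0.7811) x3=(1.8009, -1.3751)
step 13: x0=(1.3352, 1.5469) x1=(-0.4226, -0.3020) x2=(0.7125, 0.7894) x3=(1.8684, -1.4047)
step 14: x0=(1.3082, 1.5439) x1=(-0.4771, -0.2812) x2=(0.6920, 0.7965) x3=(1.9358, -1.4344)
step 15: x0=(1.2822, 1.5422) x1=(-0.5312, -0.2601) x2=(0.6699, 0.8016) x3=(2.0033, -1.4640)
step 16: x0=(1.2577, 1.5423) x1=(-0.5851, -0.2388) x2=(0.6456, 0.8042) x3=(2.0707, -1.4936)
step 17: x0=(1.2349, 1.5444) x1=(-0.6387, -0.2172) x2=(0.6189, 0.8040) x3=(2.1381, -1.5232)
step 18: x0=(1.2135, 1.5482) x1=(-0.6920, -0.1954) x2=(0.5903, 0.8014) x3=(2.2055, -1.5528)
step 19: x0=(1.1931, 1.5532) x1=(-0.7450, -0.1734) x2=(0.5602, 0.7972) x3=(2.2729, -1.5824)
step 20: x0=(1.1730, 1.5585) x1=(-0.7978, -0.1512) x2=(0.5293, 0.7922) x3=(2.3403, -1.6119)
step 21: x0=(1.1529, 1.5639) x1=(-0.8502, -0.1288) x2=(0.4983, 0.7872) x3=(2.4077, -1.6415)
step 22: x0=(1.1324, 1.5687) x1=(-0.9024, -0.1061) x2=(0.4676, 0.7825) x3=(2.4751, -1.6711)
step 23: x0=(1.1112, 1.5729) x1=(-0.9543, -0.0834) x2=(0.4374, 0.7786) x3=(2.5425, -1.7006)
step 24: x0=(1.0894, 1.5761) x1=(-1.0060, -0.0604) x2=(0.4080, 0.7758) x3=(2.6099, -1.7302)
step 25: x0=(1.0667, 1.5784) x1=(-1.0573, -0.0373) x2=(0.3793, 0.7740) x3=(2.6773, -1.7597)
step 26: x0=(1.0431, 1.5797) x1=(-1.1084, -0.0140) x2=(0.3516, 0.7734) x3=(2.7447, -1.7893)
step 27: x0=(1.0185, 1.5798) x1=(-1.1592, 0.0095) x2=(0.3249, 0.7741) x3=(2.8121, -1.8188)
step 28: x0=(0.9931, 1.5790) x1=(-1.2098, 0.0330) x2=(0.2991, 0.7760) x3=(2.8795, -1.8484)
step 29: x0=(0.9668, 1.5770) x1=(-1.2601, 0.0567) x2=(0.2743, 0.7792) x3=(2.9468, -1.8779)
step 30: x0=(0.9395, 1.5740) x1=(-1.3101, 0.0805) x2=(0.2505, 0.7836) x3=(3.0142, -1.9074)
step 31: x0=(0.9115, 1.5701) x1=(-1.3600, 0.1044) x2=(0.2275, 0.7892) x3=(3.0816, -1.9370)
step 32: x0=(0.8827, 1.5654) x1=(-1.4096, 0.1284) x2=(0.2052, 0.7957) x3=(3.1490, -1.9665)
step 33: x0=(0.8533, 1.5600) x1=(-1.4591, 0.1525) x2=(0.1836, 0.8029) x3=(3.2164, -1.9961)
step 34: x0=(0.8237, 1.5543) x1=(-1.5083, 0.1766) x2=(0.1621, 0.8106) x3=(3.2837, -2.0256)
step 35: x0=(0.7941, 1.5487) x1=(-1.5574, 0.2009) x2=(0.1404, 0.8180) x3=(3.3511, -2.0551)
step 36: x0=(0.7652, 1.5438) x1=(-1.6063, 0.2251) x2=(0.1177, 0.8244) x3=(3.4185, -2.0847)
step 37: x0=(0.7375, 1.5402) x1=(-1.6551, 0.2495) x2=(0.0934, 0.8291) x3=(3.4859, -2.1142)
step 38: x0=(0.7115, 1.5386) x1=(-1.7037, 0.2739) x2=(0.0667, 0.8313) x3=(3.5532, -2.1438)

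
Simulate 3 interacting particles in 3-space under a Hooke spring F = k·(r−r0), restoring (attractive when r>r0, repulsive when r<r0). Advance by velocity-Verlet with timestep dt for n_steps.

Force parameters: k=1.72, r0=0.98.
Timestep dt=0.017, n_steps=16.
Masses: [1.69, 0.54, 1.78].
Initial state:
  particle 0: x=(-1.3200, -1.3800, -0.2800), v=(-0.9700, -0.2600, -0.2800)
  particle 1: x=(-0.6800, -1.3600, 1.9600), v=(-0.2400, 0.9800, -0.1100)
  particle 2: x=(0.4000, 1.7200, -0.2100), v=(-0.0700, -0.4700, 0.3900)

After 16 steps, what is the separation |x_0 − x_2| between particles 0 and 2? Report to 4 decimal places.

step 0: x0=(-1.3200, -1.3800, -0.2800) x1=(-0.6800, -1.3600, 1.9600) x2=(0.4000, 1.7200, -0.2100)
step 1: x0=(-1.3363, -1.3841, -0.2846) x1=(-0.6839, -1.3423, 1.9568) x2=(0.3985, 1.7114, -0.2031)
step 2: x0=(-1.3520, -1.3875, -0.2887) x1=(-0.6874, -1.3225, 1.9509) x2=(0.3965, 1.7015, -0.1959)
step 3: x0=(-1.3673, -1.3903, -0.2925) x1=(-0.6904, -1.3006, 1.9423) x2=(0.3938, 1.6903, -0.1882)
step 4: x0=(-1.3821, -1.3923, -0.2958) x1=(-0.6932, -1.2768, 1.9311) x2=(0.3906, 1.6780, -0.1800)
step 5: x0=(-1.3964, -1.3938, -0.2988) x1=(-0.6955, -1.2510, 1.9172) x2=(0.3868, 1.6643, -0.1715)
step 6: x0=(-1.4102, -1.3945, -0.3013) x1=(-0.6975, -1.2233, 1.9008) x2=(0.3824, 1.6495, -0.1625)
step 7: x0=(-1.4235, -1.3945, -0.3035) x1=(-0.6991, -1.1937, 1.8817) x2=(0.3775, 1.6334, -0.1532)
step 8: x0=(-1.4363, -1.3939, -0.3052) x1=(-0.7004, -1.1624, 1.8602) x2=(0.3719, 1.6162, -0.1434)
step 9: x0=(-1.4486, -1.3926, -0.3066) x1=(-0.7013, -1.1293, 1.8362) x2=(0.3658, 1.5978, -0.1333)
step 10: x0=(-1.4604, -1.3907, -0.3075) x1=(-0.7020, -1.0945, 1.8097) x2=(0.3591, 1.5783, -0.1228)
step 11: x0=(-1.4716, -1.3880, -0.3081) x1=(-0.7023, -1.0582, 1.7808) x2=(0.3518, 1.5576, -0.1120)
step 12: x0=(-1.4824, -1.3847, -0.3082) x1=(-0.7024, -1.0202, 1.7496) x2=(0.3439, 1.5358, -0.1009)
step 13: x0=(-1.4926, -1.3807, -0.3080) x1=(-0.7021, -0.9809, 1.7162) x2=(0.3355, 1.5129, -0.0894)
step 14: x0=(-1.5023, -1.3760, -0.3074) x1=(-0.7016, -0.9401, 1.6806) x2=(0.3265, 1.4890, -0.0776)
step 15: x0=(-1.5116, -1.3706, -0.3064) x1=(-0.7009, -0.8980, 1.6428) x2=(0.3170, 1.4640, -0.0655)
step 16: x0=(-1.5203, -1.3646, -0.3051) x1=(-0.6999, -0.8546, 1.6030) x2=(0.3068, 1.4380, -0.0532)

3.3550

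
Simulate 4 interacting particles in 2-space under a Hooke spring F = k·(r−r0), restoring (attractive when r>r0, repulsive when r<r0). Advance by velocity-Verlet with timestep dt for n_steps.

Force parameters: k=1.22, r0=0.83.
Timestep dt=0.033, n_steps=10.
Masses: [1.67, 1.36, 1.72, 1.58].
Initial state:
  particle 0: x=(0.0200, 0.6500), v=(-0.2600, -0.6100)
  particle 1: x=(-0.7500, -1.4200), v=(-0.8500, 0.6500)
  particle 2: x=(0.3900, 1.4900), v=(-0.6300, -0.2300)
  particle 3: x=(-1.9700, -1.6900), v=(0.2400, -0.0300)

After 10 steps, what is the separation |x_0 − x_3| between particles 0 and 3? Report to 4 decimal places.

2.4685

step 0: x0=(0.0200, 0.6500) x1=(-0.7500, -1.4200) x2=(0.3900, 1.4900) x3=(-1.9700, -1.6900)
step 1: x0=(0.0107, 0.6287) x1=(-0.7776, -1.3969) x2=(0.3682, 1.4806) x3=(-1.9605, -1.6892)
step 2: x0=(-0.0002, 0.6051) x1=(-0.8043, -1.3706) x2=(0.3442, 1.4675) x3=(-1.9480, -1.6848)
step 3: x0=(-0.0125, 0.5794) x1=(-0.8300, -1.3413) x2=(0.3182, 1.4509) x3=(-1.9324, -1.6768)
step 4: x0=(-0.0263, 0.5515) x1=(-0.8547, -1.3089) x2=(0.2902, 1.4308) x3=(-1.9140, -1.6653)
step 5: x0=(-0.0415, 0.5215) x1=(-0.8784, -1.2736) x2=(0.2601, 1.4071) x3=(-1.8927, -1.6504)
step 6: x0=(-0.0581, 0.4896) x1=(-0.9011, -1.2354) x2=(0.2281, 1.3801) x3=(-1.8687, -1.6320)
step 7: x0=(-0.0761, 0.4558) x1=(-0.9227, -1.1946) x2=(0.1942, 1.3498) x3=(-1.8421, -1.6105)
step 8: x0=(-0.0954, 0.4202) x1=(-0.9433, -1.1513) x2=(0.1585, 1.3162) x3=(-1.8131, -1.5857)
step 9: x0=(-0.1160, 0.3829) x1=(-0.9627, -1.1055) x2=(0.1210, 1.2796) x3=(-1.7817, -1.5579)
step 10: x0=(-0.1378, 0.3440) x1=(-0.9812, -1.0574) x2=(0.0818, 1.2399) x3=(-1.7480, -1.5271)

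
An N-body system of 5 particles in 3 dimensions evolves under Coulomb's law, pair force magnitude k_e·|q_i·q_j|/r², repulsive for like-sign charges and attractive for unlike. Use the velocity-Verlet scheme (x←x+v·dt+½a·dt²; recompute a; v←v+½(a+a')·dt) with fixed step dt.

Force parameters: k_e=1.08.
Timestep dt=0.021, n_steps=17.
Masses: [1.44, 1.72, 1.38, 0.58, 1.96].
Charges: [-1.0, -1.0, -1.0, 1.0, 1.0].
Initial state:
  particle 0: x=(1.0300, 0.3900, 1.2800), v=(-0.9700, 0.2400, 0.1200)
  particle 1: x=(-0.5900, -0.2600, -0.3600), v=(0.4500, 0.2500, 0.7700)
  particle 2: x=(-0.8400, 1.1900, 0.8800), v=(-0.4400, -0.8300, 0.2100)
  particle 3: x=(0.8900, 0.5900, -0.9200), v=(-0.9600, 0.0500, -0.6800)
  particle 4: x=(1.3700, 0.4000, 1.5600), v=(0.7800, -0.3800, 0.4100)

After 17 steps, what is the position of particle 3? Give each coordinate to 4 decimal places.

step 0: x0=(1.0300, 0.3900, 1.2800) x1=(-0.5900, -0.2600, -0.3600) x2=(-0.8400, 1.1900, 0.8800) x3=(0.8900, 0.5900, -0.9200) x4=(1.3700, 0.4000, 1.5600)
step 1: x0=(1.0103, 0.3951, 1.2831) x1=(-0.5805, -0.2548, -0.3439) x2=(-0.8492, 1.1726, 0.8844) x3=(0.8697, 0.5910, -0.9342) x4=(1.3859, 0.3920, 1.5682)
step 2: x0=(0.9920, 0.4001, 1.2870) x1=(-0.5710, -0.2495, -0.3278) x2=(-0.8585, 1.1553, 0.8889) x3=(0.8491, 0.5919, -0.9481) x4=(1.4008, 0.3840, 1.5758)
step 3: x0=(0.9748, 0.4051, 1.2917) x1=(-0.5613, -0.2443, -0.3119) x2=(-0.8677, 1.1380, 0.8933) x3=(0.8281, 0.5927, -0.9619) x4=(1.4149, 0.3761, 1.5828)
step 4: x0=(0.9587, 0.4100, 1.2970) x1=(-0.5516, -0.2392, -0.2960) x2=(-0.8770, 1.1209, 0.8978) x3=(0.8069, 0.5934, -0.9754) x4=(1.4283, 0.3682, 1.5893)
step 5: x0=(0.9436, 0.4148, 1.3029) x1=(-0.5418, -0.2340, -0.2803) x2=(-0.8862, 1.1038, 0.9024) x3=(0.7853, 0.5940, -0.9886) x4=(1.4409, 0.3603, 1.5954)
step 6: x0=(0.9295, 0.4196, 1.3094) x1=(-0.5320, -0.2289, -0.2647) x2=(-0.8955, 1.0868, 0.9069) x3=(0.7635, 0.5945, -1.0017) x4=(1.4528, 0.3526, 1.6012)
step 7: x0=(0.9163, 0.4242, 1.3162) x1=(-0.5220, -0.2238, -0.2491) x2=(-0.9048, 1.0698, 0.9115) x3=(0.7413, 0.5948, -1.0144) x4=(1.4642, 0.3449, 1.6066)
step 8: x0=(0.9040, 0.4287, 1.3234) x1=(-0.5120, -0.2187, -0.2337) x2=(-0.9142, 1.0530, 0.9161) x3=(0.7188, 0.5950, -1.0269) x4=(1.4749, 0.3373, 1.6117)
step 9: x0=(0.8925, 0.4331, 1.3311) x1=(-0.5019, -0.2137, -0.2184) x2=(-0.9235, 1.0362, 0.9207) x3=(0.6960, 0.5952, -1.0391) x4=(1.4851, 0.3297, 1.6166)
step 10: x0=(0.8817, 0.4374, 1.3390) x1=(-0.4917, -0.2087, -0.2033) x2=(-0.9329, 1.0196, 0.9254) x3=(0.6728, 0.5952, -1.0510) x4=(1.4947, 0.3223, 1.6212)
step 11: x0=(0.8717, 0.4415, 1.3472) x1=(-0.4814, -0.2037, -0.1882) x2=(-0.9423, 1.0030, 0.9301) x3=(0.6494, 0.5950, -1.0627) x4=(1.5038, 0.3149, 1.6257)
step 12: x0=(0.8625, 0.4456, 1.3557) x1=(-0.4711, -0.1987, -0.1733) x2=(-0.9518, 0.9865, 0.9348) x3=(0.6257, 0.5948, -1.0740) x4=(1.5124, 0.3077, 1.6299)
step 13: x0=(0.8539, 0.4495, 1.3645) x1=(-0.4606, -0.1937, -0.1586) x2=(-0.9613, 0.9701, 0.9396) x3=(0.6017, 0.5944, -1.0851) x4=(1.5206, 0.3005, 1.6339)
step 14: x0=(0.8460, 0.4533, 1.3735) x1=(-0.4501, -0.1888, -0.1440) x2=(-0.9708, 0.9538, 0.9444) x3=(0.5773, 0.5939, -1.0958) x4=(1.5283, 0.2934, 1.6378)
step 15: x0=(0.8388, 0.4570, 1.3828) x1=(-0.4395, -0.1840, -0.1295) x2=(-0.9804, 0.9375, 0.9492) x3=(0.5527, 0.5932, -1.1062) x4=(1.5356, 0.2864, 1.6416)
step 16: x0=(0.8323, 0.4605, 1.3923) x1=(-0.4287, -0.1791, -0.1152) x2=(-0.9901, 0.9214, 0.9540) x3=(0.5278, 0.5924, -1.1162) x4=(1.5424, 0.2795, 1.6451)
step 17: x0=(0.8263, 0.4640, 1.4019) x1=(-0.4179, -0.1743, -0.1011) x2=(-0.9998, 0.9054, 0.9589) x3=(0.5026, 0.5915, -1.1259) x4=(1.5488, 0.2727, 1.6486)

(0.5026, 0.5915, -1.1259)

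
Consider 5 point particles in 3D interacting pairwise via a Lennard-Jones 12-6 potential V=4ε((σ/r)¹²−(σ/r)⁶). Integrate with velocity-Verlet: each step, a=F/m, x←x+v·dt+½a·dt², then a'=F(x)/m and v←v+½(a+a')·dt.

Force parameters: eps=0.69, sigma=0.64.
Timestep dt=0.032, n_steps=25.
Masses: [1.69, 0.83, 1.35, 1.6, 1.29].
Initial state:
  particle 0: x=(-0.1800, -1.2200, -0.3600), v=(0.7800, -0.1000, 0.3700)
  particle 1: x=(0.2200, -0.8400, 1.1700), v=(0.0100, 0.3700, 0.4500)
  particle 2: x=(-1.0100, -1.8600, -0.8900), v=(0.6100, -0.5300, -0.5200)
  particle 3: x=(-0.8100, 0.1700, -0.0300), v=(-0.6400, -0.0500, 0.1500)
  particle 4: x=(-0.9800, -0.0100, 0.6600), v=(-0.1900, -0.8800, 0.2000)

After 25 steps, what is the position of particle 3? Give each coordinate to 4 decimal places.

(-1.3389, 0.0283, 0.2820)

step 0: x0=(-0.1800, -1.2200, -0.3600) x1=(0.2200, -0.8400, 1.1700) x2=(-1.0100, -1.8600, -0.8900) x3=(-0.8100, 0.1700, -0.0300) x4=(-0.9800, -0.0100, 0.6600)
step 1: x0=(-0.1551, -1.2232, -0.3482) x1=(0.2203, -0.8281, 1.1844) x2=(-0.9904, -1.8769, -0.9066) x3=(-0.8306, 0.1683, -0.0249) x4=(-0.9860, -0.0381, 0.6660)
step 2: x0=(-0.1304, -1.2265, -0.3364) x1=(0.2205, -0.8163, 1.1986) x2=(-0.9706, -1.8936, -0.9230) x3=(-0.8513, 0.1663, -0.0189) x4=(-0.9916, -0.0659, 0.6709)
step 3: x0=(-0.1058, -1.2299, -0.3247) x1=(0.2206, -0.8043, 1.2128) x2=(-0.9507, -1.9103, -0.9394) x3=(-0.8722, 0.1640, -0.0119) x4=(-0.9970, -0.0933, 0.6747)
step 4: x0=(-0.0813, -1.2333, -0.3130) x1=(0.2207, -0.7924, 1.2270) x2=(-0.9307, -1.9268, -0.9557) x3=(-0.8933, 0.1612, -0.0040) x4=(-1.0021, -0.1203, 0.6772)
step 5: x0=(-0.0569, -1.2367, -0.3014) x1=(0.2206, -0.7804, 1.2410) x2=(-0.9105, -1.9433, -0.9719) x3=(-0.9145, 0.1580, 0.0049) x4=(-1.0070, -0.1468, 0.6785)
step 6: x0=(-0.0325, -1.2402, -0.2898) x1=(0.2205, -0.7684, 1.2550) x2=(-0.8903, -1.9596, -0.9880) x3=(-0.9358, 0.1544, 0.0149) x4=(-1.0116, -0.1728, 0.6785)
step 7: x0=(-0.0083, -1.2437, -0.2782) x1=(0.2203, -0.7563, 1.2688) x2=(-0.8700, -1.9759, -1.0041) x3=(-0.9573, 0.1502, 0.0259) x4=(-1.0161, -0.1982, 0.6773)
step 8: x0=(0.0159, -1.2472, -0.2666) x1=(0.2200, -0.7443, 1.2826) x2=(-0.8496, -1.9922, -1.0201) x3=(-0.9788, 0.1455, 0.0377) x4=(-1.0204, -0.2231, 0.6750)
step 9: x0=(0.0400, -1.2507, -0.2550) x1=(0.2196, -0.7322, 1.2963) x2=(-0.8292, -2.0084, -1.0360) x3=(-1.0003, 0.1404, 0.0503) x4=(-1.0245, -0.2474, 0.6718)
step 10: x0=(0.0641, -1.2542, -0.2434) x1=(0.2191, -0.7201, 1.3099) x2=(-0.8087, -2.0245, -1.0519) x3=(-1.0219, 0.1349, 0.0635) x4=(-1.0286, -0.2713, 0.6679)
step 11: x0=(0.0881, -1.2577, -0.2319) x1=(0.2186, -0.7079, 1.3234) x2=(-0.7881, -2.0406, -1.0677) x3=(-1.0434, 0.1290, 0.0772) x4=(-1.0326, -0.2949, 0.6634)
step 12: x0=(0.1120, -1.2613, -0.2203) x1=(0.2179, -0.6958, 1.3368) x2=(-0.7676, -2.0567, -1.0835) x3=(-1.0649, 0.1230, 0.0911) x4=(-1.0365, -0.3182, 0.6586)
step 13: x0=(0.1359, -1.2648, -0.2087) x1=(0.2172, -0.6836, 1.3502) x2=(-0.7469, -2.0727, -1.0993) x3=(-1.0865, 0.1169, 0.1050) x4=(-1.0404, -0.3416, 0.6538)
step 14: x0=(0.1598, -1.2684, -0.1972) x1=(0.2163, -0.6714, 1.3634) x2=(-0.7263, -2.0887, -1.1150) x3=(-1.1080, 0.1109, 0.1189) x4=(-1.0442, -0.3651, 0.6491)
step 15: x0=(0.1837, -1.2719, -0.1856) x1=(0.2154, -0.6592, 1.3766) x2=(-0.7056, -2.1046, -1.1308) x3=(-1.1295, 0.1050, 0.1326) x4=(-1.0479, -0.3887, 0.6446)
step 16: x0=(0.2075, -1.2754, -0.1740) x1=(0.2144, -0.6470, 1.3897) x2=(-0.6849, -2.1206, -1.1464) x3=(-1.1510, 0.0992, 0.1462) x4=(-1.0516, -0.4125, 0.6403)
step 17: x0=(0.2313, -1.2790, -0.1624) x1=(0.2133, -0.6348, 1.4027) x2=(-0.6642, -2.1365, -1.1621) x3=(-1.1726, 0.0934, 0.1599) x4=(-1.0551, -0.4364, 0.6359)
step 18: x0=(0.2550, -1.2825, -0.1509) x1=(0.2122, -0.6226, 1.4156) x2=(-0.6435, -2.1524, -1.1777) x3=(-1.1941, 0.0875, 0.1736) x4=(-1.0587, -0.4601, 0.6315)
step 19: x0=(0.2787, -1.2860, -0.1393) x1=(0.2109, -0.6104, 1.4284) x2=(-0.6228, -2.1683, -1.1933) x3=(-1.2154, 0.0812, 0.1876) x4=(-1.0623, -0.4833, 0.6267)
step 20: x0=(0.3024, -1.2896, -0.1277) x1=(0.2096, -0.5982, 1.4412) x2=(-0.6020, -2.1841, -1.2089) x3=(-1.2367, 0.0744, 0.2021) x4=(-1.0660, -0.5060, 0.6214)
step 21: x0=(0.3261, -1.2931, -0.1160) x1=(0.2082, -0.5861, 1.4538) x2=(-0.5812, -2.2000, -1.2245) x3=(-1.2577, 0.0669, 0.2170) x4=(-1.0699, -0.5278, 0.6155)
step 22: x0=(0.3497, -1.2966, -0.1044) x1=(0.2068, -0.5739, 1.4664) x2=(-0.5604, -2.2158, -1.2401) x3=(-1.2785, 0.0586, 0.2324) x4=(-1.0741, -0.5487, 0.6090)
step 23: x0=(0.3733, -1.3001, -0.0928) x1=(0.2053, -0.5617, 1.4790) x2=(-0.5396, -2.2316, -1.2556) x3=(-1.2990, 0.0495, 0.2484) x4=(-1.0786, -0.5684, 0.6019)
step 24: x0=(0.3969, -1.3036, -0.0811) x1=(0.2037, -0.5495, 1.4914) x2=(-0.5188, -2.2475, -1.2712) x3=(-1.3192, 0.0394, 0.2650) x4=(-1.0834, -0.5871, 0.5941)
step 25: x0=(0.4205, -1.3071, -0.0695) x1=(0.2021, -0.5374, 1.5039) x2=(-0.4980, -2.2633, -1.2867) x3=(-1.3389, 0.0283, 0.2820) x4=(-1.0887, -0.6045, 0.5857)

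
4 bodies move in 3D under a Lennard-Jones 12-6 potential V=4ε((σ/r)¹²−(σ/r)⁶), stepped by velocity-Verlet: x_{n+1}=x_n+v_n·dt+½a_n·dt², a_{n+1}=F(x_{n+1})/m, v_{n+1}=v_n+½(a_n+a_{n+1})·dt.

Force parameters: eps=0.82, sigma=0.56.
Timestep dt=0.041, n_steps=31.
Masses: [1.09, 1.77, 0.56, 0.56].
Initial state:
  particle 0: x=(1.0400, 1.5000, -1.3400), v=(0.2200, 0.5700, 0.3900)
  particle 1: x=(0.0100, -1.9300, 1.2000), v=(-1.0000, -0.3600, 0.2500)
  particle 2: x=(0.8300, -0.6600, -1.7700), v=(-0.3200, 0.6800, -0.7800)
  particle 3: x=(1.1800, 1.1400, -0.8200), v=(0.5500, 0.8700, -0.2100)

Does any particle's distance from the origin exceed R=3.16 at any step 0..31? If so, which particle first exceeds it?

no

step 0: x0=(1.0400, 1.5000, -1.3400) x1=(0.0100, -1.9300, 1.2000) x2=(0.8300, -0.6600, -1.7700) x3=(1.1800, 1.1400, -0.8200)
step 1: x0=(1.0494, 1.5225, -1.3227) x1=(-0.0310, -1.9448, 1.2102) x2=(0.8169, -0.6321, -1.8020) x3=(1.2019, 1.1774, -0.8311)
step 2: x0=(1.0581, 1.5463, -1.3073) x1=(-0.0720, -1.9595, 1.2205) x2=(0.8038, -0.6042, -1.8339) x3=(1.2249, 1.2122, -0.8386)
step 3: x0=(1.0638, 1.5763, -1.3007) x1=(-0.1130, -1.9743, 1.2307) x2=(0.7907, -0.5763, -1.8659) x3=(1.2540, 1.2349, -0.8290)
step 4: x0=(1.0680, 1.6090, -1.2978) x1=(-0.1540, -1.9890, 1.2410) x2=(0.7775, -0.5484, -1.8979) x3=(1.2860, 1.2523, -0.8121)
step 5: x0=(1.0729, 1.6405, -1.2932) x1=(-0.1950, -2.0038, 1.2512) x2=(0.7644, -0.5204, -1.9298) x3=(1.3164, 1.2722, -0.7987)
step 6: x0=(1.0795, 1.6694, -1.2851) x1=(-0.2360, -2.0186, 1.2615) x2=(0.7513, -0.4925, -1.9618) x3=(1.3436, 1.2969, -0.7919)
step 7: x0=(1.0881, 1.6955, -1.2734) x1=(-0.2770, -2.0333, 1.2717) x2=(0.7382, -0.4645, -1.9937) x3=(1.3670, 1.3271, -0.7922)
step 8: x0=(1.0987, 1.7190, -1.2583) x1=(-0.3180, -2.0481, 1.2820) x2=(0.7251, -0.4365, -2.0256) x3=(1.3865, 1.3624, -0.7992)
step 9: x0=(1.1107, 1.7407, -1.2407) x1=(-0.3590, -2.0628, 1.2922) x2=(0.7120, -0.4085, -2.0576) x3=(1.4032, 1.4013, -0.8108)
step 10: x0=(1.1219, 1.7635, -1.2246) x1=(-0.4000, -2.0776, 1.3025) x2=(0.6989, -0.3805, -2.0895) x3=(1.4216, 1.4381, -0.8197)
step 11: x0=(1.1275, 1.7922, -1.2159) x1=(-0.4410, -2.0924, 1.3127) x2=(0.6858, -0.3525, -2.1214) x3=(1.4507, 1.4633, -0.8143)
step 12: x0=(1.1304, 1.8237, -1.2106) x1=(-0.4820, -2.1071, 1.3230) x2=(0.6727, -0.3245, -2.1533) x3=(1.4852, 1.4830, -0.8021)
step 13: x0=(1.1344, 1.8541, -1.2040) x1=(-0.5230, -2.1219, 1.3332) x2=(0.6597, -0.2965, -2.1852) x3=(1.5174, 1.5048, -0.7926)
step 14: x0=(1.1410, 1.8821, -1.1946) x1=(-0.5640, -2.1366, 1.3435) x2=(0.6466, -0.2685, -2.2172) x3=(1.5446, 1.5312, -0.7884)
step 15: x0=(1.1506, 1.9076, -1.1822) x1=(-0.6050, -2.1514, 1.3537) x2=(0.6335, -0.2405, -2.2491) x3=(1.5660, 1.5627, -0.7901)
step 16: x0=(1.1632, 1.9305, -1.1670) x1=(-0.6460, -2.1662, 1.3640) x2=(0.6204, -0.2124, -2.2810) x3=(1.5816, 1.5990, -0.7973)
step 17: x0=(1.1780, 1.9517, -1.1498) x1=(-0.6870, -2.1809, 1.3742) x2=(0.6073, -0.1844, -2.3129) x3=(1.5929, 1.6387, -0.8082)
step 18: x0=(1.1916, 1.9738, -1.1336) x1=(-0.7280, -2.1957, 1.3845) x2=(0.5942, -0.1563, -2.3448) x3=(1.6064, 1.6767, -0.8174)
step 19: x0=(1.1979, 2.0012, -1.1230) x1=(-0.7690, -2.2104, 1.3947) x2=(0.5812, -0.1283, -2.3767) x3=(1.6342, 1.7045, -0.8156)
step 20: x0=(1.2002, 2.0312, -1.1152) x1=(-0.8100, -2.2252, 1.4050) x2=(0.5681, -0.1002, -2.4085) x3=(1.6698, 1.7270, -0.8084)
step 21: x0=(1.2039, 2.0604, -1.1065) x1=(-0.8510, -2.2399, 1.4152) x2=(0.5550, -0.0722, -2.4404) x3=(1.7028, 1.7512, -0.8029)
step 22: x0=(1.2109, 2.0875, -1.0957) x1=(-0.8920, -2.2547, 1.4255) x2=(0.5419, -0.0441, -2.4723) x3=(1.7292, 1.7794, -0.8013)
step 23: x0=(1.2217, 2.1123, -1.0828) x1=(-0.9330, -2.2695, 1.4357) x2=(0.5289, -0.0161, -2.5042) x3=(1.7482, 1.8121, -0.8040)
step 24: x0=(1.2363, 2.1350, -1.0679) x1=(-0.9740, -2.2842, 1.4460) x2=(0.5158, 0.0120, -2.5361) x3=(1.7598, 1.8489, -0.8106)
step 25: x0=(1.2537, 2.1561, -1.0517) x1=(-1.0150, -2.2990, 1.4562) x2=(0.5027, 0.0400, -2.5680) x3=(1.7661, 1.8887, -0.8198)
step 26: x0=(1.2698, 2.1779, -1.0360) x1=(-1.0560, -2.3137, 1.4665) x2=(0.4896, 0.0681, -2.5998) x3=(1.7747, 1.9273, -0.8280)
step 27: x0=(1.2773, 2.2040, -1.0238) x1=(-1.0970, -2.3285, 1.4767) x2=(0.4766, 0.0962, -2.6317) x3=(1.8001, 1.9575, -0.8292)
step 28: x0=(1.2797, 2.2325, -1.0136) x1=(-1.1380, -2.3433, 1.4870) x2=(0.4635, 0.1243, -2.6636) x3=(1.8355, 1.9830, -0.8267)
step 29: x0=(1.2837, 2.2603, -1.0028) x1=(-1.1790, -2.3580, 1.4972) x2=(0.4504, 0.1523, -2.6955) x3=(1.8679, 2.0099, -0.8253)
step 30: x0=(1.2914, 2.2865, -0.9909) x1=(-1.2200, -2.3728, 1.5075) x2=(0.4374, 0.1804, -2.7273) x3=(1.8928, 2.0399, -0.8261)
step 31: x0=(1.3036, 2.3108, -0.9778) x1=(-1.2610, -2.3875, 1.5177) x2=(0.4243, 0.2085, -2.7592) x3=(1.9091, 2.0735, -0.8292)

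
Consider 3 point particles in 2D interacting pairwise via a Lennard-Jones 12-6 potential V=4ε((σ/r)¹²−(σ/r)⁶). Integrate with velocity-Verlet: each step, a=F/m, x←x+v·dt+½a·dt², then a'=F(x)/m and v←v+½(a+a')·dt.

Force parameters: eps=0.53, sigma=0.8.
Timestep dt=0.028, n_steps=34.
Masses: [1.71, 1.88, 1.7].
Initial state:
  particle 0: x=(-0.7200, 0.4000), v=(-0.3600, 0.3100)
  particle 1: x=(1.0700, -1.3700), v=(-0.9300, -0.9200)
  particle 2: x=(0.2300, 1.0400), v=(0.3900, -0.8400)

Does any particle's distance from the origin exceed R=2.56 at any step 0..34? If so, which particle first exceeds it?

step 0: x0=(-0.7200, 0.4000) x1=(1.0700, -1.3700) x2=(0.2300, 1.0400)
step 1: x0=(-0.7299, 0.4088) x1=(1.0440, -1.3958) x2=(0.2407, 1.0164)
step 2: x0=(-0.7394, 0.4179) x1=(1.0179, -1.4215) x2=(0.2511, 0.9925)
step 3: x0=(-0.7485, 0.4271) x1=(0.9919, -1.4473) x2=(0.2610, 0.9683)
step 4: x0=(-0.7572, 0.4366) x1=(0.9658, -1.4730) x2=(0.2706, 0.9440)
step 5: x0=(-0.7655, 0.4463) x1=(0.9398, -1.4988) x2=(0.2797, 0.9194)
step 6: x0=(-0.7734, 0.4562) x1=(0.9137, -1.5245) x2=(0.2884, 0.8947)
step 7: x0=(-0.7809, 0.4662) x1=(0.8877, -1.5502) x2=(0.2968, 0.8698)
step 8: x0=(-0.7879, 0.4764) x1=(0.8616, -1.5760) x2=(0.3047, 0.8447)
step 9: x0=(-0.7946, 0.4867) x1=(0.8356, -1.6017) x2=(0.3121, 0.8195)
step 10: x0=(-0.8008, 0.4972) x1=(0.8095, -1.6274) x2=(0.3192, 0.7942)
step 11: x0=(-0.8066, 0.5077) x1=(0.7834, -1.6532) x2=(0.3258, 0.7687)
step 12: x0=(-0.8120, 0.5184) x1=(0.7574, -1.6789) x2=(0.3321, 0.7432)
step 13: x0=(-0.8170, 0.5291) x1=(0.7313, -1.7046) x2=(0.3379, 0.7175)
step 14: x0=(-0.8216, 0.5399) x1=(0.7053, -1.7303) x2=(0.3433, 0.6918)
step 15: x0=(-0.8258, 0.5508) x1=(0.6792, -1.7560) x2=(0.3484, 0.6661)
step 16: x0=(-0.8296, 0.5616) x1=(0.6531, -1.7817) x2=(0.3530, 0.6403)
step 17: x0=(-0.8331, 0.5725) x1=(0.6271, -1.8074) x2=(0.3573, 0.6145)
step 18: x0=(-0.8362, 0.5835) x1=(0.6010, -1.8331) x2=(0.3612, 0.5886)
step 19: x0=(-0.8389, 0.5944) x1=(0.5749, -1.8588) x2=(0.3647, 0.5628)
step 20: x0=(-0.8412, 0.6053) x1=(0.5489, -1.8845) x2=(0.3679, 0.5369)
step 21: x0=(-0.8433, 0.6162) x1=(0.5228, -1.9102) x2=(0.3708, 0.5111)
step 22: x0=(-0.8450, 0.6270) x1=(0.4967, -1.9359) x2=(0.3733, 0.4853)
step 23: x0=(-0.8464, 0.6379) x1=(0.4707, -1.9615) x2=(0.3756, 0.4596)
step 24: x0=(-0.8475, 0.6487) x1=(0.4446, -1.9872) x2=(0.3775, 0.4338)
step 25: x0=(-0.8484, 0.6594) x1=(0.4185, -2.0129) x2=(0.3792, 0.4081)
step 26: x0=(-0.8489, 0.6701) x1=(0.3925, -2.0386) x2=(0.3805, 0.3825)
step 27: x0=(-0.8492, 0.6807) x1=(0.3664, -2.0642) x2=(0.3817, 0.3569)
step 28: x0=(-0.8493, 0.6912) x1=(0.3403, -2.0899) x2=(0.3826, 0.3314)
step 29: x0=(-0.8492, 0.7017) x1=(0.3142, -2.1156) x2=(0.3832, 0.3060)
step 30: x0=(-0.8488, 0.7121) x1=(0.2882, -2.1412) x2=(0.3837, 0.2806)
step 31: x0=(-0.8482, 0.7225) x1=(0.2621, -2.1669) x2=(0.3839, 0.2553)
step 32: x0=(-0.8475, 0.7328) x1=(0.2360, -2.1925) x2=(0.3840, 0.2300)
step 33: x0=(-0.8465, 0.7430) x1=(0.2100, -2.2182) x2=(0.3838, 0.2049)
step 34: x0=(-0.8454, 0.7531) x1=(0.1839, -2.2438) x2=(0.3836, 0.1798)

no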